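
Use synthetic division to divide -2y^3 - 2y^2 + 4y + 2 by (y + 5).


Synthetic division with c = -5. Coefficients: -2, -2, 4, 2
Bring down -2.
  -2 * -5 = 10; 10 - 2 = 8
  8 * -5 = -40; -40 + 4 = -36
  -36 * -5 = 180; 180 + 2 = 182
Quotient: -2y^2 + 8y - 36, Remainder: 182


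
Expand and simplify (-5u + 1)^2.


Expand (-5u + 1)^2 by repeated multiplication:
= 25u^2 - 10u + 1


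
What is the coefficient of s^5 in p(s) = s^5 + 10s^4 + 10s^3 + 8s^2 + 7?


Read off the coefficient of s^5: 1


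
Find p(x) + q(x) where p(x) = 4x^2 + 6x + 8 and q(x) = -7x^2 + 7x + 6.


Align terms by degree and add:
  4x^2 + 6x + 8
  -7x^2 + 7x + 6
= -3x^2 + 13x + 14


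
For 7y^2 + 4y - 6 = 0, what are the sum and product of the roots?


For ay^2+by+c=0: sum = -b/a, product = c/a.
a=7, b=4, c=-6
Sum = -(4)/7 = -4/7
Product = (-6)/7 = -6/7


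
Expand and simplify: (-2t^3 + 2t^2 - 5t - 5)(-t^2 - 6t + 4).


Distribute each term of the first polynomial:
  (-2t^3)(-t^2 - 6t + 4) = 2t^5 + 12t^4 - 8t^3
  (2t^2)(-t^2 - 6t + 4) = -2t^4 - 12t^3 + 8t^2
  (-5t)(-t^2 - 6t + 4) = 5t^3 + 30t^2 - 20t
  (-5)(-t^2 - 6t + 4) = 5t^2 + 30t - 20
Sum: 2t^5 + 10t^4 - 15t^3 + 43t^2 + 10t - 20


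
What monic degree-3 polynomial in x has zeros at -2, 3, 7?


p(x) = (x + 2)(x - 3)(x - 7)
Expand: x^3 - 8x^2 + x + 42


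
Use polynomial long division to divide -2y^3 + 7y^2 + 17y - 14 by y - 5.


(-2y^3 + 7y^2 + 17y - 14) / (y - 5)
Step 1: -2y^2 * (y - 5) = -2y^3 + 10y^2; subtract.
Step 2: -3y * (y - 5) = -3y^2 + 15y; subtract.
Step 3: 2 * (y - 5) = 2y - 10; subtract.
Quotient: -2y^2 - 3y + 2, Remainder: -4


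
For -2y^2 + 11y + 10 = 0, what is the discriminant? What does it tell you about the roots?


D = b^2 - 4ac = (11)^2 - 4(-2)(10) = 121 + 80 = 201
Since D > 0: two distinct irrational roots


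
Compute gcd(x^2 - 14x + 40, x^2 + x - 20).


Factor each:
  x^2 - 14x + 40 = (x - 4)(x - 10)
  x^2 + x - 20 = (x - 4)(x + 5)
Common monic factor: x - 4


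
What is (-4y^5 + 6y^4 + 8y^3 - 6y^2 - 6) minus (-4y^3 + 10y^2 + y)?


Distribute the minus sign:
  (-4y^5 + 6y^4 + 8y^3 - 6y^2 - 6)
- (-4y^3 + 10y^2 + y)
Negate second polynomial: 4y^3 - 10y^2 - y
Add: -4y^5 + 6y^4 + 12y^3 - 16y^2 - y - 6


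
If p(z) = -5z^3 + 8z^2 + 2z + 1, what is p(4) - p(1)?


p(4) = -183
p(1) = 6
p(4) - p(1) = -183 - 6 = -189


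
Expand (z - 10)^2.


Expand (z - 10)^2 by repeated multiplication:
= z^2 - 20z + 100


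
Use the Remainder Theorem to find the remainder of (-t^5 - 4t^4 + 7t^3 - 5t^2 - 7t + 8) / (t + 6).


By the Remainder Theorem, the remainder equals p(-6):
  -1*(-6)^5 = 7776
  -4*(-6)^4 = -5184
  7*(-6)^3 = -1512
  -5*(-6)^2 = -180
  -7*(-6)^1 = 42
  constant: 8
Sum: 7776 - 5184 - 1512 - 180 + 42 + 8 = 950


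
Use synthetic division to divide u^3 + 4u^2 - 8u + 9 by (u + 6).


Synthetic division with c = -6. Coefficients: 1, 4, -8, 9
Bring down 1.
  1 * -6 = -6; -6 + 4 = -2
  -2 * -6 = 12; 12 - 8 = 4
  4 * -6 = -24; -24 + 9 = -15
Quotient: u^2 - 2u + 4, Remainder: -15


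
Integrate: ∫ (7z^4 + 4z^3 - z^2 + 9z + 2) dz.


Reverse power rule on each term:
  ∫ 7z^4 dz = (7/5)z^5
  ∫ 4z^3 dz = z^4
  ∫ -z^2 dz = -(1/3)z^3
  ∫ 9z dz = (9/2)z^2
  ∫ 2 dz = 2z
F(z) = (7/5)z^5 + z^4 - (1/3)z^3 + (9/2)z^2 + 2z + C


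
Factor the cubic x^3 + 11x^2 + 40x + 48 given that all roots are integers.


Try integer roots (divisors of 48). x=-4: p(-4)=0.
Divide out (x + 4): quotient is x^2 + 7x + 12.
Factor the quadratic: (x + 4)(x + 3)
Result: (x + 4)(x + 4)(x + 3)


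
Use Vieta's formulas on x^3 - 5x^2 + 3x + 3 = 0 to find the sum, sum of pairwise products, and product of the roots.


Monic cubic x^3+bx^2+cx+d=0: sum=-b, pairwise sum=c, product=-d.
b=-5, c=3, d=3
r1+r2+r3 = 5
r1r2+r1r3+r2r3 = 3
r1r2r3 = -3


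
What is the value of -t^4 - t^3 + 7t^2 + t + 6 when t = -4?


Using direct substitution:
  -1 * (-4)^4 = -256
  -1 * (-4)^3 = 64
  7 * (-4)^2 = 112
  1 * (-4)^1 = -4
  constant: 6
Sum = -256 + 64 + 112 - 4 + 6 = -78


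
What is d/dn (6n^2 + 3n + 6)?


Apply the power rule term by term:
  d/dn(6n^2) = 12n
  d/dn(3n) = 3
  d/dn(6) = 0
p'(n) = 12n + 3


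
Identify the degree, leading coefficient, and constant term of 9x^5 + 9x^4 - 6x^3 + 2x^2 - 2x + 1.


Highest power of x is 5, with coefficient 9. Constant term is 1.
Degree = 5, leading coefficient = 9, constant term = 1


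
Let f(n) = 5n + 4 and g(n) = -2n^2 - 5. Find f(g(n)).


Substitute g(n) into f:
f(g(n)) = 5*(-2n^2 - 5) + 4
Expand and combine: -10n^2 - 21


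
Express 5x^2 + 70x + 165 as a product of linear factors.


Roots satisfy r1 + r2 = -b/a = -14 and r1*r2 = c/a = 33.
So r1 = -3, r2 = -11.
5x^2 + 70x + 165 = 5(x - r1)(x - r2) = 5(x + 3)(x + 11)


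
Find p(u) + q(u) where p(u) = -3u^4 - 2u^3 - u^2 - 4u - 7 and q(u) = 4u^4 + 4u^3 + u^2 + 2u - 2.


Align terms by degree and add:
  -3u^4 - 2u^3 - u^2 - 4u - 7
+ 4u^4 + 4u^3 + u^2 + 2u - 2
= u^4 + 2u^3 - 2u - 9


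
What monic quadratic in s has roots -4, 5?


p(s) = (s + 4)(s - 5)
Expand: s^2 - s - 20


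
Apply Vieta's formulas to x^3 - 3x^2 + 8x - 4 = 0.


Monic cubic x^3+bx^2+cx+d=0: sum=-b, pairwise sum=c, product=-d.
b=-3, c=8, d=-4
r1+r2+r3 = 3
r1r2+r1r3+r2r3 = 8
r1r2r3 = 4


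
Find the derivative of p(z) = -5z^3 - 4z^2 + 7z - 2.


Apply the power rule term by term:
  d/dz(-5z^3) = -15z^2
  d/dz(-4z^2) = -8z
  d/dz(7z) = 7
  d/dz(-2) = 0
p'(z) = -15z^2 - 8z + 7


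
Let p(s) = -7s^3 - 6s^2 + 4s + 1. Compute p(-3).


Using direct substitution:
  -7 * (-3)^3 = 189
  -6 * (-3)^2 = -54
  4 * (-3)^1 = -12
  constant: 1
Sum = 189 - 54 - 12 + 1 = 124


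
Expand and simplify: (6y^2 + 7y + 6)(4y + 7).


Distribute each term of the first polynomial:
  (6y^2)(4y + 7) = 24y^3 + 42y^2
  (7y)(4y + 7) = 28y^2 + 49y
  (6)(4y + 7) = 24y + 42
Sum: 24y^3 + 70y^2 + 73y + 42


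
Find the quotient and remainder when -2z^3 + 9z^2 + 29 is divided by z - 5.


(-2z^3 + 9z^2 + 29) / (z - 5)
Step 1: -2z^2 * (z - 5) = -2z^3 + 10z^2; subtract.
Step 2: -z * (z - 5) = -z^2 + 5z; subtract.
Step 3: -5 * (z - 5) = -5z + 25; subtract.
Quotient: -2z^2 - z - 5, Remainder: 4


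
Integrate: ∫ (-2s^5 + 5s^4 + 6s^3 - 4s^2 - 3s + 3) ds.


Reverse power rule on each term:
  ∫ -2s^5 ds = -(1/3)s^6
  ∫ 5s^4 ds = s^5
  ∫ 6s^3 ds = (3/2)s^4
  ∫ -4s^2 ds = -(4/3)s^3
  ∫ -3s ds = -(3/2)s^2
  ∫ 3 ds = 3s
F(s) = -(1/3)s^6 + s^5 + (3/2)s^4 - (4/3)s^3 - (3/2)s^2 + 3s + C


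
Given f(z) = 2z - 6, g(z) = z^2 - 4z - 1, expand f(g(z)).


Substitute g(z) into f:
f(g(z)) = 2*(z^2 - 4z - 1) + (-6)
Expand and combine: 2z^2 - 8z - 8


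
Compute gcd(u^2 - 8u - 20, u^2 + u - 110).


Factor each:
  u^2 - 8u - 20 = (u - 10)(u + 2)
  u^2 + u - 110 = (u - 10)(u + 11)
Common monic factor: u - 10


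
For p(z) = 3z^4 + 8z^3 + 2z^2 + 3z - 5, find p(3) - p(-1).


p(3) = 481
p(-1) = -11
p(3) - p(-1) = 481 + 11 = 492


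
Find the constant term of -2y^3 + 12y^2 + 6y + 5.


Read off the constant term: 5


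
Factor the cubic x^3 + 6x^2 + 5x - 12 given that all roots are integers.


Try integer roots (divisors of -12). x=-3: p(-3)=0.
Divide out (x + 3): quotient is x^2 + 3x - 4.
Factor the quadratic: (x - 1)(x + 4)
Result: (x + 3)(x - 1)(x + 4)


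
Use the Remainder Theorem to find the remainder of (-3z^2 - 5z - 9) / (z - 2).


By the Remainder Theorem, the remainder equals p(2):
  -3*(2)^2 = -12
  -5*(2)^1 = -10
  constant: -9
Sum: -12 - 10 - 9 = -31


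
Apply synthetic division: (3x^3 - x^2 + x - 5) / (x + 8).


Synthetic division with c = -8. Coefficients: 3, -1, 1, -5
Bring down 3.
  3 * -8 = -24; -24 - 1 = -25
  -25 * -8 = 200; 200 + 1 = 201
  201 * -8 = -1608; -1608 - 5 = -1613
Quotient: 3x^2 - 25x + 201, Remainder: -1613


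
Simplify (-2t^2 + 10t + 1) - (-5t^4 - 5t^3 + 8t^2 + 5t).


Distribute the minus sign:
  (-2t^2 + 10t + 1)
- (-5t^4 - 5t^3 + 8t^2 + 5t)
Negate second polynomial: 5t^4 + 5t^3 - 8t^2 - 5t
Add: 5t^4 + 5t^3 - 10t^2 + 5t + 1


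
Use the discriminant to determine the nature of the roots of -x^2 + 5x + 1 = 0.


D = b^2 - 4ac = (5)^2 - 4(-1)(1) = 25 + 4 = 29
Since D > 0: two distinct irrational roots


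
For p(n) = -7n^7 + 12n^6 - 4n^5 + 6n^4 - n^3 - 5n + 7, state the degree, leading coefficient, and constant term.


Highest power of n is 7, with coefficient -7. Constant term is 7.
Degree = 7, leading coefficient = -7, constant term = 7


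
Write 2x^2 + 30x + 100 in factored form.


Roots satisfy r1 + r2 = -b/a = -15 and r1*r2 = c/a = 50.
So r1 = -10, r2 = -5.
2x^2 + 30x + 100 = 2(x - r1)(x - r2) = 2(x + 10)(x + 5)


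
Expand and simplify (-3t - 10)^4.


Expand (-3t - 10)^4 by repeated multiplication:
  (-3t - 10)^2 = 9t^2 + 60t + 100
  (-3t - 10)^3 = -27t^3 - 270t^2 - 900t - 1000
= 81t^4 + 1080t^3 + 5400t^2 + 12000t + 10000


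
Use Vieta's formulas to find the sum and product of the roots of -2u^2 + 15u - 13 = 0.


For au^2+bu+c=0: sum = -b/a, product = c/a.
a=-2, b=15, c=-13
Sum = -(15)/-2 = 15/2
Product = (-13)/-2 = 13/2


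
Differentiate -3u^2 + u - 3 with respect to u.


Apply the power rule term by term:
  d/du(-3u^2) = -6u
  d/du(u) = 1
  d/du(-3) = 0
p'(u) = -6u + 1


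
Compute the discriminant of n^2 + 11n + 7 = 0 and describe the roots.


D = b^2 - 4ac = (11)^2 - 4(1)(7) = 121 - 28 = 93
Since D > 0: two distinct irrational roots


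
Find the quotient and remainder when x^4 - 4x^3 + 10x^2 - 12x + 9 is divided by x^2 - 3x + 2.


(x^4 - 4x^3 + 10x^2 - 12x + 9) / (x^2 - 3x + 2)
Step 1: x^2 * (x^2 - 3x + 2) = x^4 - 3x^3 + 2x^2; subtract.
Step 2: -x * (x^2 - 3x + 2) = -x^3 + 3x^2 - 2x; subtract.
Step 3: 5 * (x^2 - 3x + 2) = 5x^2 - 15x + 10; subtract.
Quotient: x^2 - x + 5, Remainder: 5x - 1


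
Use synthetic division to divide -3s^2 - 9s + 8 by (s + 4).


Synthetic division with c = -4. Coefficients: -3, -9, 8
Bring down -3.
  -3 * -4 = 12; 12 - 9 = 3
  3 * -4 = -12; -12 + 8 = -4
Quotient: -3s + 3, Remainder: -4


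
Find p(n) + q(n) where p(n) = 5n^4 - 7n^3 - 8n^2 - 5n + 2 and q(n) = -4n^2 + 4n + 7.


Align terms by degree and add:
  5n^4 - 7n^3 - 8n^2 - 5n + 2
  -4n^2 + 4n + 7
= 5n^4 - 7n^3 - 12n^2 - n + 9


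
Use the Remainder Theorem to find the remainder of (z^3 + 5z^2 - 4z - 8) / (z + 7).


By the Remainder Theorem, the remainder equals p(-7):
  1*(-7)^3 = -343
  5*(-7)^2 = 245
  -4*(-7)^1 = 28
  constant: -8
Sum: -343 + 245 + 28 - 8 = -78


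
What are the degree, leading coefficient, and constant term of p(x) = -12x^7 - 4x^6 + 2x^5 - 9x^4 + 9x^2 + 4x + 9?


Highest power of x is 7, with coefficient -12. Constant term is 9.
Degree = 7, leading coefficient = -12, constant term = 9


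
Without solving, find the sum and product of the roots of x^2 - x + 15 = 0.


For ax^2+bx+c=0: sum = -b/a, product = c/a.
a=1, b=-1, c=15
Sum = -(-1)/1 = 1
Product = (15)/1 = 15


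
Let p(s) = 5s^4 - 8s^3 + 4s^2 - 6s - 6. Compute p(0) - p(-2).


p(0) = -6
p(-2) = 166
p(0) - p(-2) = -6 - 166 = -172


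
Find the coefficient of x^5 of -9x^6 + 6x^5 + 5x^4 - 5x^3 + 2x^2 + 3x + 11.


Read off the coefficient of x^5: 6


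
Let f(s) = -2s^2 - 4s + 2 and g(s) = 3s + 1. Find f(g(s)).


Substitute g(s) into f:
f(g(s)) = -2*(3s + 1)^2 + (-4)*(3s + 1) + 2
(3s + 1)^2 = 9s^2 + 6s + 1
Expand and combine: -18s^2 - 24s - 4


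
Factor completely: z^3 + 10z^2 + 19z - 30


Try integer roots (divisors of -30). z=-5: p(-5)=0.
Divide out (z + 5): quotient is z^2 + 5z - 6.
Factor the quadratic: (z - 1)(z + 6)
Result: (z + 5)(z - 1)(z + 6)


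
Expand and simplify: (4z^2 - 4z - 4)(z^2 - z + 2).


Distribute each term of the first polynomial:
  (4z^2)(z^2 - z + 2) = 4z^4 - 4z^3 + 8z^2
  (-4z)(z^2 - z + 2) = -4z^3 + 4z^2 - 8z
  (-4)(z^2 - z + 2) = -4z^2 + 4z - 8
Sum: 4z^4 - 8z^3 + 8z^2 - 4z - 8


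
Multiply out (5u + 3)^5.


Expand (5u + 3)^5 by repeated multiplication:
  (5u + 3)^2 = 25u^2 + 30u + 9
  (5u + 3)^3 = 125u^3 + 225u^2 + 135u + 27
  (5u + 3)^4 = 625u^4 + 1500u^3 + 1350u^2 + 540u + 81
= 3125u^5 + 9375u^4 + 11250u^3 + 6750u^2 + 2025u + 243


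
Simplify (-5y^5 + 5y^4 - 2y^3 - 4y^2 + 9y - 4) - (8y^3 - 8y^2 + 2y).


Distribute the minus sign:
  (-5y^5 + 5y^4 - 2y^3 - 4y^2 + 9y - 4)
- (8y^3 - 8y^2 + 2y)
Negate second polynomial: -8y^3 + 8y^2 - 2y
Add: -5y^5 + 5y^4 - 10y^3 + 4y^2 + 7y - 4


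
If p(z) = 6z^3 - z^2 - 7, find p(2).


Using direct substitution:
  6 * (2)^3 = 48
  -1 * (2)^2 = -4
  0 * (2)^1 = 0
  constant: -7
Sum = 48 - 4 + 0 - 7 = 37


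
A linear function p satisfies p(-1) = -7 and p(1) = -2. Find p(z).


p(z) = mz + b. Using p(-1)=-7, p(1)=-2:
m = (-7 + 2)/(-1 - 1) = -5/-2 = 5/2
b = -7 - m*(-1) = -7 + 5/2 = -9/2
p(z) = (5/2)z - (9/2)


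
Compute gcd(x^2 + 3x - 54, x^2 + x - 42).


Factor each:
  x^2 + 3x - 54 = (x - 6)(x + 9)
  x^2 + x - 42 = (x - 6)(x + 7)
Common monic factor: x - 6


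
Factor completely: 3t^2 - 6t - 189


Roots satisfy r1 + r2 = -b/a = 2 and r1*r2 = c/a = -63.
So r1 = -7, r2 = 9.
3t^2 - 6t - 189 = 3(t - r1)(t - r2) = 3(t + 7)(t - 9)


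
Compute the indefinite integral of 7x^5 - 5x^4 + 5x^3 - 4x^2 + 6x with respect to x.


Reverse power rule on each term:
  ∫ 7x^5 dx = (7/6)x^6
  ∫ -5x^4 dx = -x^5
  ∫ 5x^3 dx = (5/4)x^4
  ∫ -4x^2 dx = -(4/3)x^3
  ∫ 6x dx = 3x^2
F(x) = (7/6)x^6 - x^5 + (5/4)x^4 - (4/3)x^3 + 3x^2 + C


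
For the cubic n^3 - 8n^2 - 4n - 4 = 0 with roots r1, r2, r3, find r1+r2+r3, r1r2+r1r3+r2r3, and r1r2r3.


Monic cubic n^3+bn^2+cn+d=0: sum=-b, pairwise sum=c, product=-d.
b=-8, c=-4, d=-4
r1+r2+r3 = 8
r1r2+r1r3+r2r3 = -4
r1r2r3 = 4


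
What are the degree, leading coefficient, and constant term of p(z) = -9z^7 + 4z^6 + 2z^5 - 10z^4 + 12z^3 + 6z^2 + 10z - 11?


Highest power of z is 7, with coefficient -9. Constant term is -11.
Degree = 7, leading coefficient = -9, constant term = -11


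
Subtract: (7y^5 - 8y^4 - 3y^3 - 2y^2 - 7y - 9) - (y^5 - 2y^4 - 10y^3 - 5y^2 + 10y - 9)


Distribute the minus sign:
  (7y^5 - 8y^4 - 3y^3 - 2y^2 - 7y - 9)
- (y^5 - 2y^4 - 10y^3 - 5y^2 + 10y - 9)
Negate second polynomial: -y^5 + 2y^4 + 10y^3 + 5y^2 - 10y + 9
Add: 6y^5 - 6y^4 + 7y^3 + 3y^2 - 17y


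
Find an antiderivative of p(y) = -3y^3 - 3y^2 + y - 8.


Reverse power rule on each term:
  ∫ -3y^3 dy = -(3/4)y^4
  ∫ -3y^2 dy = -y^3
  ∫ y dy = (1/2)y^2
  ∫ -8 dy = -8y
F(y) = -(3/4)y^4 - y^3 + (1/2)y^2 - 8y + C


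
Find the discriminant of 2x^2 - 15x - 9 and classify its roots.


D = b^2 - 4ac = (-15)^2 - 4(2)(-9) = 225 + 72 = 297
Since D > 0: two distinct irrational roots


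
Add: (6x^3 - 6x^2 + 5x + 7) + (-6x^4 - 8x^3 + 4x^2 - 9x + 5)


Align terms by degree and add:
  6x^3 - 6x^2 + 5x + 7
  -6x^4 - 8x^3 + 4x^2 - 9x + 5
= -6x^4 - 2x^3 - 2x^2 - 4x + 12


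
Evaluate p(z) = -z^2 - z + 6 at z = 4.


Using direct substitution:
  -1 * (4)^2 = -16
  -1 * (4)^1 = -4
  constant: 6
Sum = -16 - 4 + 6 = -14


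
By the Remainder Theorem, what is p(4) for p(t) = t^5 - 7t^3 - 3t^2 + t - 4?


By the Remainder Theorem, the remainder equals p(4):
  1*(4)^5 = 1024
  0*(4)^4 = 0
  -7*(4)^3 = -448
  -3*(4)^2 = -48
  1*(4)^1 = 4
  constant: -4
Sum: 1024 + 0 - 448 - 48 + 4 - 4 = 528


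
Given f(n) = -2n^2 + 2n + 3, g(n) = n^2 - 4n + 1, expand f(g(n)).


Substitute g(n) into f:
f(g(n)) = -2*(n^2 - 4n + 1)^2 + 2*(n^2 - 4n + 1) + 3
(n^2 - 4n + 1)^2 = n^4 - 8n^3 + 18n^2 - 8n + 1
Expand and combine: -2n^4 + 16n^3 - 34n^2 + 8n + 3


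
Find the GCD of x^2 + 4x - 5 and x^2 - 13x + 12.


Factor each:
  x^2 + 4x - 5 = (x - 1)(x + 5)
  x^2 - 13x + 12 = (x - 1)(x - 12)
Common monic factor: x - 1


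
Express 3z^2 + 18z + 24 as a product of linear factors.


Roots satisfy r1 + r2 = -b/a = -6 and r1*r2 = c/a = 8.
So r1 = -2, r2 = -4.
3z^2 + 18z + 24 = 3(z - r1)(z - r2) = 3(z + 2)(z + 4)


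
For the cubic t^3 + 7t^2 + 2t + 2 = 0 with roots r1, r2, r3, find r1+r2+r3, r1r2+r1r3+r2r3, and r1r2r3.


Monic cubic t^3+bt^2+ct+d=0: sum=-b, pairwise sum=c, product=-d.
b=7, c=2, d=2
r1+r2+r3 = -7
r1r2+r1r3+r2r3 = 2
r1r2r3 = -2


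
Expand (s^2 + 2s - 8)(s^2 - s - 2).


Distribute each term of the first polynomial:
  (s^2)(s^2 - s - 2) = s^4 - s^3 - 2s^2
  (2s)(s^2 - s - 2) = 2s^3 - 2s^2 - 4s
  (-8)(s^2 - s - 2) = -8s^2 + 8s + 16
Sum: s^4 + s^3 - 12s^2 + 4s + 16


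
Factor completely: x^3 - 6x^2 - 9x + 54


Try integer roots (divisors of 54). x=6: p(6)=0.
Divide out (x - 6): quotient is x^2 - 9.
Factor the quadratic: (x - 3)(x + 3)
Result: (x - 6)(x - 3)(x + 3)


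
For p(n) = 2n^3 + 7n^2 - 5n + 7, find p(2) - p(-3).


p(2) = 41
p(-3) = 31
p(2) - p(-3) = 41 - 31 = 10


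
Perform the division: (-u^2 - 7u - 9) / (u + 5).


(-u^2 - 7u - 9) / (u + 5)
Step 1: -u * (u + 5) = -u^2 - 5u; subtract.
Step 2: -2 * (u + 5) = -2u - 10; subtract.
Quotient: -u - 2, Remainder: 1


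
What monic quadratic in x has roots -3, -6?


p(x) = (x + 3)(x + 6)
Expand: x^2 + 9x + 18


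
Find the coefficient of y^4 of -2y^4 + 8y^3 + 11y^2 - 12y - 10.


Read off the coefficient of y^4: -2


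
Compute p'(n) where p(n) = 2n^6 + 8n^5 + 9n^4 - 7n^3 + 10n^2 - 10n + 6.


Apply the power rule term by term:
  d/dn(2n^6) = 12n^5
  d/dn(8n^5) = 40n^4
  d/dn(9n^4) = 36n^3
  d/dn(-7n^3) = -21n^2
  d/dn(10n^2) = 20n
  d/dn(-10n) = -10
  d/dn(6) = 0
p'(n) = 12n^5 + 40n^4 + 36n^3 - 21n^2 + 20n - 10


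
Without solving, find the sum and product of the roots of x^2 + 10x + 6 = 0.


For ax^2+bx+c=0: sum = -b/a, product = c/a.
a=1, b=10, c=6
Sum = -(10)/1 = -10
Product = (6)/1 = 6


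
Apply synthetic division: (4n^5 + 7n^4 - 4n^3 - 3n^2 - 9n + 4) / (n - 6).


Synthetic division with c = 6. Coefficients: 4, 7, -4, -3, -9, 4
Bring down 4.
  4 * 6 = 24; 24 + 7 = 31
  31 * 6 = 186; 186 - 4 = 182
  182 * 6 = 1092; 1092 - 3 = 1089
  1089 * 6 = 6534; 6534 - 9 = 6525
  6525 * 6 = 39150; 39150 + 4 = 39154
Quotient: 4n^4 + 31n^3 + 182n^2 + 1089n + 6525, Remainder: 39154


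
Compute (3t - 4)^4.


Expand (3t - 4)^4 by repeated multiplication:
  (3t - 4)^2 = 9t^2 - 24t + 16
  (3t - 4)^3 = 27t^3 - 108t^2 + 144t - 64
= 81t^4 - 432t^3 + 864t^2 - 768t + 256


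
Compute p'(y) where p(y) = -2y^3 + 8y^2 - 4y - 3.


Apply the power rule term by term:
  d/dy(-2y^3) = -6y^2
  d/dy(8y^2) = 16y
  d/dy(-4y) = -4
  d/dy(-3) = 0
p'(y) = -6y^2 + 16y - 4


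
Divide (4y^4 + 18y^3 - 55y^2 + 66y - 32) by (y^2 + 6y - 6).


(4y^4 + 18y^3 - 55y^2 + 66y - 32) / (y^2 + 6y - 6)
Step 1: 4y^2 * (y^2 + 6y - 6) = 4y^4 + 24y^3 - 24y^2; subtract.
Step 2: -6y * (y^2 + 6y - 6) = -6y^3 - 36y^2 + 36y; subtract.
Step 3: 5 * (y^2 + 6y - 6) = 5y^2 + 30y - 30; subtract.
Quotient: 4y^2 - 6y + 5, Remainder: -2


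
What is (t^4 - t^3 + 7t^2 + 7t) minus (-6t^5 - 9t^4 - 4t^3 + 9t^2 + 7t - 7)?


Distribute the minus sign:
  (t^4 - t^3 + 7t^2 + 7t)
- (-6t^5 - 9t^4 - 4t^3 + 9t^2 + 7t - 7)
Negate second polynomial: 6t^5 + 9t^4 + 4t^3 - 9t^2 - 7t + 7
Add: 6t^5 + 10t^4 + 3t^3 - 2t^2 + 7


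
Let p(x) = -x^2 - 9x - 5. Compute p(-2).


Using direct substitution:
  -1 * (-2)^2 = -4
  -9 * (-2)^1 = 18
  constant: -5
Sum = -4 + 18 - 5 = 9


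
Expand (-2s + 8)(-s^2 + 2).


Distribute each term of the first polynomial:
  (-2s)(-s^2 + 2) = 2s^3 - 4s
  (8)(-s^2 + 2) = -8s^2 + 16
Sum: 2s^3 - 8s^2 - 4s + 16


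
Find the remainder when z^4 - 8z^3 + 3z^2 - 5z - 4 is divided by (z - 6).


By the Remainder Theorem, the remainder equals p(6):
  1*(6)^4 = 1296
  -8*(6)^3 = -1728
  3*(6)^2 = 108
  -5*(6)^1 = -30
  constant: -4
Sum: 1296 - 1728 + 108 - 30 - 4 = -358


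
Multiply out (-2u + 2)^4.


Expand (-2u + 2)^4 by repeated multiplication:
  (-2u + 2)^2 = 4u^2 - 8u + 4
  (-2u + 2)^3 = -8u^3 + 24u^2 - 24u + 8
= 16u^4 - 64u^3 + 96u^2 - 64u + 16


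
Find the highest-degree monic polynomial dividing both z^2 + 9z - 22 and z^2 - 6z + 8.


Factor each:
  z^2 + 9z - 22 = (z - 2)(z + 11)
  z^2 - 6z + 8 = (z - 2)(z - 4)
Common monic factor: z - 2


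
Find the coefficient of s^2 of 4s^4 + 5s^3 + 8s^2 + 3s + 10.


Read off the coefficient of s^2: 8


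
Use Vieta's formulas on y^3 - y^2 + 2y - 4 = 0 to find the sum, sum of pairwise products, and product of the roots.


Monic cubic y^3+by^2+cy+d=0: sum=-b, pairwise sum=c, product=-d.
b=-1, c=2, d=-4
r1+r2+r3 = 1
r1r2+r1r3+r2r3 = 2
r1r2r3 = 4


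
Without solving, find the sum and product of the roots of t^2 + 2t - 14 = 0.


For at^2+bt+c=0: sum = -b/a, product = c/a.
a=1, b=2, c=-14
Sum = -(2)/1 = -2
Product = (-14)/1 = -14


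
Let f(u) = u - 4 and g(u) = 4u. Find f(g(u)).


Substitute g(u) into f:
f(g(u)) = 1*(4u) + (-4)
Expand and combine: 4u - 4


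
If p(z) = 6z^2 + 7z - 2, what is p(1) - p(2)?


p(1) = 11
p(2) = 36
p(1) - p(2) = 11 - 36 = -25


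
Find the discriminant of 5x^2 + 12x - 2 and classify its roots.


D = b^2 - 4ac = (12)^2 - 4(5)(-2) = 144 + 40 = 184
Since D > 0: two distinct irrational roots


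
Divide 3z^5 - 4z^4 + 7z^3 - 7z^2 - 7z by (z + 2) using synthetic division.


Synthetic division with c = -2. Coefficients: 3, -4, 7, -7, -7, 0
Bring down 3.
  3 * -2 = -6; -6 - 4 = -10
  -10 * -2 = 20; 20 + 7 = 27
  27 * -2 = -54; -54 - 7 = -61
  -61 * -2 = 122; 122 - 7 = 115
  115 * -2 = -230; -230 + 0 = -230
Quotient: 3z^4 - 10z^3 + 27z^2 - 61z + 115, Remainder: -230


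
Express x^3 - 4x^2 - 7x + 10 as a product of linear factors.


Try integer roots (divisors of 10). x=1: p(1)=0.
Divide out (x - 1): quotient is x^2 - 3x - 10.
Factor the quadratic: (x + 2)(x - 5)
Result: (x - 1)(x + 2)(x - 5)


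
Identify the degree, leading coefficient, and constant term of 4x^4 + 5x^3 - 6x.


Highest power of x is 4, with coefficient 4. Constant term is 0.
Degree = 4, leading coefficient = 4, constant term = 0


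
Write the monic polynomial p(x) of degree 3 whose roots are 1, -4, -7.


p(x) = (x - 1)(x + 4)(x + 7)
Expand: x^3 + 10x^2 + 17x - 28


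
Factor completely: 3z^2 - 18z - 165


Roots satisfy r1 + r2 = -b/a = 6 and r1*r2 = c/a = -55.
So r1 = -5, r2 = 11.
3z^2 - 18z - 165 = 3(z - r1)(z - r2) = 3(z + 5)(z - 11)


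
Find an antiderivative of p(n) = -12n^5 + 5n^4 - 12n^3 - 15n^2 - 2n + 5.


Reverse power rule on each term:
  ∫ -12n^5 dn = -2n^6
  ∫ 5n^4 dn = n^5
  ∫ -12n^3 dn = -3n^4
  ∫ -15n^2 dn = -5n^3
  ∫ -2n dn = -n^2
  ∫ 5 dn = 5n
F(n) = -2n^6 + n^5 - 3n^4 - 5n^3 - n^2 + 5n + C


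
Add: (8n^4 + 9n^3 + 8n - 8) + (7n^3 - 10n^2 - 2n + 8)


Align terms by degree and add:
  8n^4 + 9n^3 + 8n - 8
+ 7n^3 - 10n^2 - 2n + 8
= 8n^4 + 16n^3 - 10n^2 + 6n


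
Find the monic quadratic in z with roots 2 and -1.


p(z) = (z - 2)(z + 1)
Expand: z^2 - z - 2


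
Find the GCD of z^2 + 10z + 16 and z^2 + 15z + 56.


Factor each:
  z^2 + 10z + 16 = (z + 8)(z + 2)
  z^2 + 15z + 56 = (z + 8)(z + 7)
Common monic factor: z + 8


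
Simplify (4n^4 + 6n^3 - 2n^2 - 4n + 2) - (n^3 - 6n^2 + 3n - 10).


Distribute the minus sign:
  (4n^4 + 6n^3 - 2n^2 - 4n + 2)
- (n^3 - 6n^2 + 3n - 10)
Negate second polynomial: -n^3 + 6n^2 - 3n + 10
Add: 4n^4 + 5n^3 + 4n^2 - 7n + 12


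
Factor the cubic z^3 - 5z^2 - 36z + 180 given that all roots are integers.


Try integer roots (divisors of 180). z=6: p(6)=0.
Divide out (z - 6): quotient is z^2 + z - 30.
Factor the quadratic: (z - 5)(z + 6)
Result: (z - 6)(z - 5)(z + 6)


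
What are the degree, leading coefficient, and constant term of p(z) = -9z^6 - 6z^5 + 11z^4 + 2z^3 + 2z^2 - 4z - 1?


Highest power of z is 6, with coefficient -9. Constant term is -1.
Degree = 6, leading coefficient = -9, constant term = -1


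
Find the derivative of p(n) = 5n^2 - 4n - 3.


Apply the power rule term by term:
  d/dn(5n^2) = 10n
  d/dn(-4n) = -4
  d/dn(-3) = 0
p'(n) = 10n - 4


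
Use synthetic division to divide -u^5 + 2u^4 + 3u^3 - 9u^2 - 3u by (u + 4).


Synthetic division with c = -4. Coefficients: -1, 2, 3, -9, -3, 0
Bring down -1.
  -1 * -4 = 4; 4 + 2 = 6
  6 * -4 = -24; -24 + 3 = -21
  -21 * -4 = 84; 84 - 9 = 75
  75 * -4 = -300; -300 - 3 = -303
  -303 * -4 = 1212; 1212 + 0 = 1212
Quotient: -u^4 + 6u^3 - 21u^2 + 75u - 303, Remainder: 1212


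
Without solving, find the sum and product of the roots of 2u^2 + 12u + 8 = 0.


For au^2+bu+c=0: sum = -b/a, product = c/a.
a=2, b=12, c=8
Sum = -(12)/2 = -6
Product = (8)/2 = 4


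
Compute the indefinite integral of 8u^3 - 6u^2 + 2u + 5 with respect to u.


Reverse power rule on each term:
  ∫ 8u^3 du = 2u^4
  ∫ -6u^2 du = -2u^3
  ∫ 2u du = u^2
  ∫ 5 du = 5u
F(u) = 2u^4 - 2u^3 + u^2 + 5u + C


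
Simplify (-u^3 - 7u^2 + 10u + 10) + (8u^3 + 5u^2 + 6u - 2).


Align terms by degree and add:
  -u^3 - 7u^2 + 10u + 10
+ 8u^3 + 5u^2 + 6u - 2
= 7u^3 - 2u^2 + 16u + 8


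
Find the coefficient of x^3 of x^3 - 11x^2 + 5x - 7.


Read off the coefficient of x^3: 1


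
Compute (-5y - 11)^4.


Expand (-5y - 11)^4 by repeated multiplication:
  (-5y - 11)^2 = 25y^2 + 110y + 121
  (-5y - 11)^3 = -125y^3 - 825y^2 - 1815y - 1331
= 625y^4 + 5500y^3 + 18150y^2 + 26620y + 14641


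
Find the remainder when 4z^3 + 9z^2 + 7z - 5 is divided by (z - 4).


By the Remainder Theorem, the remainder equals p(4):
  4*(4)^3 = 256
  9*(4)^2 = 144
  7*(4)^1 = 28
  constant: -5
Sum: 256 + 144 + 28 - 5 = 423


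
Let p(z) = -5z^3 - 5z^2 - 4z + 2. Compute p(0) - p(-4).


p(0) = 2
p(-4) = 258
p(0) - p(-4) = 2 - 258 = -256


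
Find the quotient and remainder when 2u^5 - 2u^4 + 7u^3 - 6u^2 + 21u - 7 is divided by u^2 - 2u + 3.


(2u^5 - 2u^4 + 7u^3 - 6u^2 + 21u - 7) / (u^2 - 2u + 3)
Step 1: 2u^3 * (u^2 - 2u + 3) = 2u^5 - 4u^4 + 6u^3; subtract.
Step 2: 2u^2 * (u^2 - 2u + 3) = 2u^4 - 4u^3 + 6u^2; subtract.
Step 3: 5u * (u^2 - 2u + 3) = 5u^3 - 10u^2 + 15u; subtract.
Step 4: -2 * (u^2 - 2u + 3) = -2u^2 + 4u - 6; subtract.
Quotient: 2u^3 + 2u^2 + 5u - 2, Remainder: 2u - 1


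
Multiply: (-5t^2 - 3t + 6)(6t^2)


Distribute each term of the first polynomial:
  (-5t^2)(6t^2) = -30t^4
  (-3t)(6t^2) = -18t^3
  (6)(6t^2) = 36t^2
Sum: -30t^4 - 18t^3 + 36t^2


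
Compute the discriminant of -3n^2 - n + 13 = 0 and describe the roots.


D = b^2 - 4ac = (-1)^2 - 4(-3)(13) = 1 + 156 = 157
Since D > 0: two distinct irrational roots


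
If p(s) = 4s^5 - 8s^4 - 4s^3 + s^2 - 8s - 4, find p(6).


Using direct substitution:
  4 * (6)^5 = 31104
  -8 * (6)^4 = -10368
  -4 * (6)^3 = -864
  1 * (6)^2 = 36
  -8 * (6)^1 = -48
  constant: -4
Sum = 31104 - 10368 - 864 + 36 - 48 - 4 = 19856


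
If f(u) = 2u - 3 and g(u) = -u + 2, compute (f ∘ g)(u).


Substitute g(u) into f:
f(g(u)) = 2*(-u + 2) + (-3)
Expand and combine: -2u + 1


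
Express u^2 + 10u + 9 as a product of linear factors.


Roots satisfy r1 + r2 = -b/a = -10 and r1*r2 = c/a = 9.
So r1 = -1, r2 = -9.
u^2 + 10u + 9 = (u - r1)(u - r2) = (u + 1)(u + 9)


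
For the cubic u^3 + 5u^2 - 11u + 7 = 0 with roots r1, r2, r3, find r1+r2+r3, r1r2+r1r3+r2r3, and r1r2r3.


Monic cubic u^3+bu^2+cu+d=0: sum=-b, pairwise sum=c, product=-d.
b=5, c=-11, d=7
r1+r2+r3 = -5
r1r2+r1r3+r2r3 = -11
r1r2r3 = -7


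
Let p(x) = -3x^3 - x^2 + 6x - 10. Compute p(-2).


Using direct substitution:
  -3 * (-2)^3 = 24
  -1 * (-2)^2 = -4
  6 * (-2)^1 = -12
  constant: -10
Sum = 24 - 4 - 12 - 10 = -2


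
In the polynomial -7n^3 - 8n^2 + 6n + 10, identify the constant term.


Read off the constant term: 10


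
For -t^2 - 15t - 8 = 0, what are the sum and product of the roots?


For at^2+bt+c=0: sum = -b/a, product = c/a.
a=-1, b=-15, c=-8
Sum = -(-15)/-1 = -15
Product = (-8)/-1 = 8


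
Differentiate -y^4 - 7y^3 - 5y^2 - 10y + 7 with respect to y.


Apply the power rule term by term:
  d/dy(-y^4) = -4y^3
  d/dy(-7y^3) = -21y^2
  d/dy(-5y^2) = -10y
  d/dy(-10y) = -10
  d/dy(7) = 0
p'(y) = -4y^3 - 21y^2 - 10y - 10


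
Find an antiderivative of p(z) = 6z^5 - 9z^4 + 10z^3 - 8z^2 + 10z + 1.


Reverse power rule on each term:
  ∫ 6z^5 dz = z^6
  ∫ -9z^4 dz = -(9/5)z^5
  ∫ 10z^3 dz = (5/2)z^4
  ∫ -8z^2 dz = -(8/3)z^3
  ∫ 10z dz = 5z^2
  ∫ 1 dz = z
F(z) = z^6 - (9/5)z^5 + (5/2)z^4 - (8/3)z^3 + 5z^2 + z + C


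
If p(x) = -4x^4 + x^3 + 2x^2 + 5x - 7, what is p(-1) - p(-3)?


p(-1) = -15
p(-3) = -355
p(-1) - p(-3) = -15 + 355 = 340


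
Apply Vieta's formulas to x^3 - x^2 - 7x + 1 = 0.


Monic cubic x^3+bx^2+cx+d=0: sum=-b, pairwise sum=c, product=-d.
b=-1, c=-7, d=1
r1+r2+r3 = 1
r1r2+r1r3+r2r3 = -7
r1r2r3 = -1


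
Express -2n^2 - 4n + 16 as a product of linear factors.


Roots satisfy r1 + r2 = -b/a = -2 and r1*r2 = c/a = -8.
So r1 = 2, r2 = -4.
-2n^2 - 4n + 16 = -2(n - r1)(n - r2) = -2(n - 2)(n + 4)


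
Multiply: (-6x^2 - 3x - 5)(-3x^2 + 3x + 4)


Distribute each term of the first polynomial:
  (-6x^2)(-3x^2 + 3x + 4) = 18x^4 - 18x^3 - 24x^2
  (-3x)(-3x^2 + 3x + 4) = 9x^3 - 9x^2 - 12x
  (-5)(-3x^2 + 3x + 4) = 15x^2 - 15x - 20
Sum: 18x^4 - 9x^3 - 18x^2 - 27x - 20


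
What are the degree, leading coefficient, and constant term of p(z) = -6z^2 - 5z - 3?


Highest power of z is 2, with coefficient -6. Constant term is -3.
Degree = 2, leading coefficient = -6, constant term = -3


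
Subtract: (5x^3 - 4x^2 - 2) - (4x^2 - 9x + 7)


Distribute the minus sign:
  (5x^3 - 4x^2 - 2)
- (4x^2 - 9x + 7)
Negate second polynomial: -4x^2 + 9x - 7
Add: 5x^3 - 8x^2 + 9x - 9


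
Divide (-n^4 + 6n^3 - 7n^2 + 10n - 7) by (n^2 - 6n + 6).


(-n^4 + 6n^3 - 7n^2 + 10n - 7) / (n^2 - 6n + 6)
Step 1: -n^2 * (n^2 - 6n + 6) = -n^4 + 6n^3 - 6n^2; subtract.
Step 2: 0 * (n^2 - 6n + 6) = 0; subtract.
Step 3: -1 * (n^2 - 6n + 6) = -n^2 + 6n - 6; subtract.
Quotient: -n^2 - 1, Remainder: 4n - 1


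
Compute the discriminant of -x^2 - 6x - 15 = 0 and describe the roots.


D = b^2 - 4ac = (-6)^2 - 4(-1)(-15) = 36 - 60 = -24
Since D < 0: two complex conjugate roots (no real roots)


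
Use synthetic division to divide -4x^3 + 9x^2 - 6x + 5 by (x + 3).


Synthetic division with c = -3. Coefficients: -4, 9, -6, 5
Bring down -4.
  -4 * -3 = 12; 12 + 9 = 21
  21 * -3 = -63; -63 - 6 = -69
  -69 * -3 = 207; 207 + 5 = 212
Quotient: -4x^2 + 21x - 69, Remainder: 212


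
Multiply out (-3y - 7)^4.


Expand (-3y - 7)^4 by repeated multiplication:
  (-3y - 7)^2 = 9y^2 + 42y + 49
  (-3y - 7)^3 = -27y^3 - 189y^2 - 441y - 343
= 81y^4 + 756y^3 + 2646y^2 + 4116y + 2401


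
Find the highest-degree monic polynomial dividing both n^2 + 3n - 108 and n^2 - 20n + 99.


Factor each:
  n^2 + 3n - 108 = (n - 9)(n + 12)
  n^2 - 20n + 99 = (n - 9)(n - 11)
Common monic factor: n - 9


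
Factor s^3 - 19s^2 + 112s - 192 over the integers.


Try integer roots (divisors of -192). s=3: p(3)=0.
Divide out (s - 3): quotient is s^2 - 16s + 64.
Factor the quadratic: (s - 8)(s - 8)
Result: (s - 3)(s - 8)(s - 8)


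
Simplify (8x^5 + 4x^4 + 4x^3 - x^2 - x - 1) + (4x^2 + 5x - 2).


Align terms by degree and add:
  8x^5 + 4x^4 + 4x^3 - x^2 - x - 1
+ 4x^2 + 5x - 2
= 8x^5 + 4x^4 + 4x^3 + 3x^2 + 4x - 3


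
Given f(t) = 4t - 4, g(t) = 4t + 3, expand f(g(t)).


Substitute g(t) into f:
f(g(t)) = 4*(4t + 3) + (-4)
Expand and combine: 16t + 8


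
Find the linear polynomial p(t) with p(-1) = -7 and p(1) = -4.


p(t) = mt + b. Using p(-1)=-7, p(1)=-4:
m = (-7 + 4)/(-1 - 1) = -3/-2 = 3/2
b = -7 - m*(-1) = -7 + 3/2 = -11/2
p(t) = (3/2)t - (11/2)


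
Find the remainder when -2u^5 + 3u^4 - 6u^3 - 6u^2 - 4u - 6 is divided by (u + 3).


By the Remainder Theorem, the remainder equals p(-3):
  -2*(-3)^5 = 486
  3*(-3)^4 = 243
  -6*(-3)^3 = 162
  -6*(-3)^2 = -54
  -4*(-3)^1 = 12
  constant: -6
Sum: 486 + 243 + 162 - 54 + 12 - 6 = 843


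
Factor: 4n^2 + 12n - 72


Roots satisfy r1 + r2 = -b/a = -3 and r1*r2 = c/a = -18.
So r1 = -6, r2 = 3.
4n^2 + 12n - 72 = 4(n - r1)(n - r2) = 4(n + 6)(n - 3)


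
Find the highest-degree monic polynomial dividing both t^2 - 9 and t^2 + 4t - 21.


Factor each:
  t^2 - 9 = (t - 3)(t + 3)
  t^2 + 4t - 21 = (t - 3)(t + 7)
Common monic factor: t - 3


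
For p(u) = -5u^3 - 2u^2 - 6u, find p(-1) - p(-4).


p(-1) = 9
p(-4) = 312
p(-1) - p(-4) = 9 - 312 = -303


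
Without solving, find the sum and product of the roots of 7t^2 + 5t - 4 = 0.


For at^2+bt+c=0: sum = -b/a, product = c/a.
a=7, b=5, c=-4
Sum = -(5)/7 = -5/7
Product = (-4)/7 = -4/7


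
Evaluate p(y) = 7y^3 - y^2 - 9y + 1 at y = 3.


Using direct substitution:
  7 * (3)^3 = 189
  -1 * (3)^2 = -9
  -9 * (3)^1 = -27
  constant: 1
Sum = 189 - 9 - 27 + 1 = 154


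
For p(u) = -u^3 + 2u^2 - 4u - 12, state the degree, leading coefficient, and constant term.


Highest power of u is 3, with coefficient -1. Constant term is -12.
Degree = 3, leading coefficient = -1, constant term = -12


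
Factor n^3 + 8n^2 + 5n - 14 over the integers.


Try integer roots (divisors of -14). n=-2: p(-2)=0.
Divide out (n + 2): quotient is n^2 + 6n - 7.
Factor the quadratic: (n + 7)(n - 1)
Result: (n + 2)(n + 7)(n - 1)


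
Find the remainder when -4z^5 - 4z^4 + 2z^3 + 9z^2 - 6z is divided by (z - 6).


By the Remainder Theorem, the remainder equals p(6):
  -4*(6)^5 = -31104
  -4*(6)^4 = -5184
  2*(6)^3 = 432
  9*(6)^2 = 324
  -6*(6)^1 = -36
  constant: 0
Sum: -31104 - 5184 + 432 + 324 - 36 + 0 = -35568


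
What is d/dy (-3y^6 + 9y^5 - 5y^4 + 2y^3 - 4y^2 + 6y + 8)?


Apply the power rule term by term:
  d/dy(-3y^6) = -18y^5
  d/dy(9y^5) = 45y^4
  d/dy(-5y^4) = -20y^3
  d/dy(2y^3) = 6y^2
  d/dy(-4y^2) = -8y
  d/dy(6y) = 6
  d/dy(8) = 0
p'(y) = -18y^5 + 45y^4 - 20y^3 + 6y^2 - 8y + 6


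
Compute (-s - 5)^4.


Expand (-s - 5)^4 by repeated multiplication:
  (-s - 5)^2 = s^2 + 10s + 25
  (-s - 5)^3 = -s^3 - 15s^2 - 75s - 125
= s^4 + 20s^3 + 150s^2 + 500s + 625


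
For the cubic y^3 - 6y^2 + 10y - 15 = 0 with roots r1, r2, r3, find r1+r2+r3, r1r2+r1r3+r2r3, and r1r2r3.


Monic cubic y^3+by^2+cy+d=0: sum=-b, pairwise sum=c, product=-d.
b=-6, c=10, d=-15
r1+r2+r3 = 6
r1r2+r1r3+r2r3 = 10
r1r2r3 = 15


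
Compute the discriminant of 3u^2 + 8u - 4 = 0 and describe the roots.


D = b^2 - 4ac = (8)^2 - 4(3)(-4) = 64 + 48 = 112
Since D > 0: two distinct irrational roots


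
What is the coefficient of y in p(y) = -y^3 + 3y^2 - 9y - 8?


Read off the coefficient of y: -9


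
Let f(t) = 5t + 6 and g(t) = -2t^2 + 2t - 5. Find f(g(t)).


Substitute g(t) into f:
f(g(t)) = 5*(-2t^2 + 2t - 5) + 6
Expand and combine: -10t^2 + 10t - 19


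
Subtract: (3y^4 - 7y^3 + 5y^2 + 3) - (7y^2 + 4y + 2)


Distribute the minus sign:
  (3y^4 - 7y^3 + 5y^2 + 3)
- (7y^2 + 4y + 2)
Negate second polynomial: -7y^2 - 4y - 2
Add: 3y^4 - 7y^3 - 2y^2 - 4y + 1


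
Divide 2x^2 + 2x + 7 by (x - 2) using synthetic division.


Synthetic division with c = 2. Coefficients: 2, 2, 7
Bring down 2.
  2 * 2 = 4; 4 + 2 = 6
  6 * 2 = 12; 12 + 7 = 19
Quotient: 2x + 6, Remainder: 19


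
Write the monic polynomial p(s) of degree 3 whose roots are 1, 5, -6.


p(s) = (s - 1)(s - 5)(s + 6)
Expand: s^3 - 31s + 30


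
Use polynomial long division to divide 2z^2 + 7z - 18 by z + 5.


(2z^2 + 7z - 18) / (z + 5)
Step 1: 2z * (z + 5) = 2z^2 + 10z; subtract.
Step 2: -3 * (z + 5) = -3z - 15; subtract.
Quotient: 2z - 3, Remainder: -3


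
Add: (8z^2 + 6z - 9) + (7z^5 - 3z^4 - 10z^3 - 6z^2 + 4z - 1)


Align terms by degree and add:
  8z^2 + 6z - 9
+ 7z^5 - 3z^4 - 10z^3 - 6z^2 + 4z - 1
= 7z^5 - 3z^4 - 10z^3 + 2z^2 + 10z - 10


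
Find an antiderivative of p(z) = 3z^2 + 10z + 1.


Reverse power rule on each term:
  ∫ 3z^2 dz = z^3
  ∫ 10z dz = 5z^2
  ∫ 1 dz = z
F(z) = z^3 + 5z^2 + z + C


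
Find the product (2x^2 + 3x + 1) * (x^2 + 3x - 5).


Distribute each term of the first polynomial:
  (2x^2)(x^2 + 3x - 5) = 2x^4 + 6x^3 - 10x^2
  (3x)(x^2 + 3x - 5) = 3x^3 + 9x^2 - 15x
  (1)(x^2 + 3x - 5) = x^2 + 3x - 5
Sum: 2x^4 + 9x^3 - 12x - 5


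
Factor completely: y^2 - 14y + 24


Roots satisfy r1 + r2 = -b/a = 14 and r1*r2 = c/a = 24.
So r1 = 2, r2 = 12.
y^2 - 14y + 24 = (y - r1)(y - r2) = (y - 2)(y - 12)


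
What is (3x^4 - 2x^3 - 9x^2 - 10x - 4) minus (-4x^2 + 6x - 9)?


Distribute the minus sign:
  (3x^4 - 2x^3 - 9x^2 - 10x - 4)
- (-4x^2 + 6x - 9)
Negate second polynomial: 4x^2 - 6x + 9
Add: 3x^4 - 2x^3 - 5x^2 - 16x + 5


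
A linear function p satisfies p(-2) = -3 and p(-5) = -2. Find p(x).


p(x) = mx + b. Using p(-2)=-3, p(-5)=-2:
m = (-3 + 2)/(-2 + 5) = -1/3 = -1/3
b = -3 - m*(-2) = -3 - 2/3 = -11/3
p(x) = -(1/3)x - (11/3)


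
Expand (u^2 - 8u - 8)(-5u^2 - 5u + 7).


Distribute each term of the first polynomial:
  (u^2)(-5u^2 - 5u + 7) = -5u^4 - 5u^3 + 7u^2
  (-8u)(-5u^2 - 5u + 7) = 40u^3 + 40u^2 - 56u
  (-8)(-5u^2 - 5u + 7) = 40u^2 + 40u - 56
Sum: -5u^4 + 35u^3 + 87u^2 - 16u - 56


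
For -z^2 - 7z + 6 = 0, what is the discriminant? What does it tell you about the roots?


D = b^2 - 4ac = (-7)^2 - 4(-1)(6) = 49 + 24 = 73
Since D > 0: two distinct irrational roots


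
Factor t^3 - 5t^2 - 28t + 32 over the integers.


Try integer roots (divisors of 32). t=-4: p(-4)=0.
Divide out (t + 4): quotient is t^2 - 9t + 8.
Factor the quadratic: (t - 1)(t - 8)
Result: (t + 4)(t - 1)(t - 8)


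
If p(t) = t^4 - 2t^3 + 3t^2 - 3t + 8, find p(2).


Using direct substitution:
  1 * (2)^4 = 16
  -2 * (2)^3 = -16
  3 * (2)^2 = 12
  -3 * (2)^1 = -6
  constant: 8
Sum = 16 - 16 + 12 - 6 + 8 = 14


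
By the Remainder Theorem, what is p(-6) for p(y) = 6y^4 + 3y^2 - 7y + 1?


By the Remainder Theorem, the remainder equals p(-6):
  6*(-6)^4 = 7776
  0*(-6)^3 = 0
  3*(-6)^2 = 108
  -7*(-6)^1 = 42
  constant: 1
Sum: 7776 + 0 + 108 + 42 + 1 = 7927


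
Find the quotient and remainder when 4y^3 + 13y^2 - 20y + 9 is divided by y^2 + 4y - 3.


(4y^3 + 13y^2 - 20y + 9) / (y^2 + 4y - 3)
Step 1: 4y * (y^2 + 4y - 3) = 4y^3 + 16y^2 - 12y; subtract.
Step 2: -3 * (y^2 + 4y - 3) = -3y^2 - 12y + 9; subtract.
Quotient: 4y - 3, Remainder: 4y


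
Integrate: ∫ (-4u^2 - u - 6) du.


Reverse power rule on each term:
  ∫ -4u^2 du = -(4/3)u^3
  ∫ -u du = -(1/2)u^2
  ∫ -6 du = -6u
F(u) = -(4/3)u^3 - (1/2)u^2 - 6u + C


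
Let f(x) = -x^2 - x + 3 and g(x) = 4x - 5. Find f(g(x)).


Substitute g(x) into f:
f(g(x)) = -1*(4x - 5)^2 + (-1)*(4x - 5) + 3
(4x - 5)^2 = 16x^2 - 40x + 25
Expand and combine: -16x^2 + 36x - 17


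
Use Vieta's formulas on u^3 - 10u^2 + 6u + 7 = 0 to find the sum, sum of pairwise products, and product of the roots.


Monic cubic u^3+bu^2+cu+d=0: sum=-b, pairwise sum=c, product=-d.
b=-10, c=6, d=7
r1+r2+r3 = 10
r1r2+r1r3+r2r3 = 6
r1r2r3 = -7


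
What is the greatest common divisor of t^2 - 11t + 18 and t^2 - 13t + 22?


Factor each:
  t^2 - 11t + 18 = (t - 2)(t - 9)
  t^2 - 13t + 22 = (t - 2)(t - 11)
Common monic factor: t - 2


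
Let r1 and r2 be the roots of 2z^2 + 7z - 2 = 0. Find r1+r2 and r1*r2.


For az^2+bz+c=0: sum = -b/a, product = c/a.
a=2, b=7, c=-2
Sum = -(7)/2 = -7/2
Product = (-2)/2 = -1


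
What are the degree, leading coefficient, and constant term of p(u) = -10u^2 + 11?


Highest power of u is 2, with coefficient -10. Constant term is 11.
Degree = 2, leading coefficient = -10, constant term = 11


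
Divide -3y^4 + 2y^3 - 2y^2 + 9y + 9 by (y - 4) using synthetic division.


Synthetic division with c = 4. Coefficients: -3, 2, -2, 9, 9
Bring down -3.
  -3 * 4 = -12; -12 + 2 = -10
  -10 * 4 = -40; -40 - 2 = -42
  -42 * 4 = -168; -168 + 9 = -159
  -159 * 4 = -636; -636 + 9 = -627
Quotient: -3y^3 - 10y^2 - 42y - 159, Remainder: -627


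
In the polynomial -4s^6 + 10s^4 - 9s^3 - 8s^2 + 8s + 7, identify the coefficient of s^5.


Read off the coefficient of s^5: 0


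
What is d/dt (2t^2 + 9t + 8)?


Apply the power rule term by term:
  d/dt(2t^2) = 4t
  d/dt(9t) = 9
  d/dt(8) = 0
p'(t) = 4t + 9
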